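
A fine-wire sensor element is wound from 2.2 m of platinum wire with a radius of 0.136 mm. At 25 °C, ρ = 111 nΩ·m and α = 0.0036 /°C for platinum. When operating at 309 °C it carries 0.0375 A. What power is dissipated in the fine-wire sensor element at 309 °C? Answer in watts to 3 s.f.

0.0120 W

ρ = 111 nΩ·m = 1.11×10^-7 Ω·m
A = πr² = π(1.3600e-04 m)² = 5.811e-08 m²
R₍25₎ = ρL/A = (1.11×10^-7)(2.2)/(5.811e-08) = 4.203 Ω
R₍309₎ = R₍25₎(1 + αΔT) = 4.203 × (1 + 0.0036×284) = 8.499 Ω
P = I²R = (0.0375)² × 8.499 = 0.0120 W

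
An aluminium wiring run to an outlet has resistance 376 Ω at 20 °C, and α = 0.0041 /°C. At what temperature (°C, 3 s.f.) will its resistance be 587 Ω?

R = R₀(1 + α(T − T₀)) ⇒ T = T₀ + (R/R₀ − 1)/α
T = 20 + (587/376 − 1)/0.0041 = 20 + (0.5612)/0.0041 = 157 °C

157 °C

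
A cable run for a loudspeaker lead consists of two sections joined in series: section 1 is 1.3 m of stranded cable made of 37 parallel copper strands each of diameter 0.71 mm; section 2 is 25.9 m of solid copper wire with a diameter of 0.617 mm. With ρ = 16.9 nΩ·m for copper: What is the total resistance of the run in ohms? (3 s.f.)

ρ = 16.9 nΩ·m = 1.69×10^-8 Ω·m
Section 1: A_strand = π(3.5500e-04)² = 3.959e-07 m²; R₁ = ρL/(N·A_s) = (1.69×10^-8)(1.3)/(37×3.959e-07) = 0.0015 Ω
Section 2: A = π(d/2)² = π(3.0850e-04 m)² = 2.990e-07 m²
R₂ = (1.69×10^-8)(25.9)/(2.990e-07) = 1.464 Ω
R = R₁ + R₂ = 1.47 Ω

1.47 Ω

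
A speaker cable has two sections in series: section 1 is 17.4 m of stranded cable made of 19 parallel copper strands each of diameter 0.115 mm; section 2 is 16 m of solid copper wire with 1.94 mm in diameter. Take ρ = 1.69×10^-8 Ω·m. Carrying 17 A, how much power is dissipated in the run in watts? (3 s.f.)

Section 1: A_strand = π(5.7500e-05)² = 1.039e-08 m²; R₁ = ρL/(N·A_s) = (1.69×10^-8)(17.4)/(19×1.039e-08) = 1.49 Ω
Section 2: A = π(d/2)² = π(9.7000e-04 m)² = 2.956e-06 m²
R₂ = (1.69×10^-8)(16)/(2.956e-06) = 0.09148 Ω
R = R₁ + R₂ = 1.582 Ω
P = I²R = (17)² × 1.582 = 457 W

457 W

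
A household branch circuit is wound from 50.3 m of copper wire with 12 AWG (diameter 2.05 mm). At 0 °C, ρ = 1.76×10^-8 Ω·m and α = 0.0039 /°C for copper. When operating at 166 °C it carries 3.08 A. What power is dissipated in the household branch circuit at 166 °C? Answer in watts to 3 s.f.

4.19 W

A = π(2.05/2 mm)² = π(1.0250e-03 m)² = 3.301e-06 m²
R₍0₎ = ρL/A = (1.76×10^-8)(50.3)/(3.301e-06) = 0.2682 Ω
R₍166₎ = R₍0₎(1 + αΔT) = 0.2682 × (1 + 0.0039×166) = 0.4419 Ω
P = I²R = (3.08)² × 0.4419 = 4.19 W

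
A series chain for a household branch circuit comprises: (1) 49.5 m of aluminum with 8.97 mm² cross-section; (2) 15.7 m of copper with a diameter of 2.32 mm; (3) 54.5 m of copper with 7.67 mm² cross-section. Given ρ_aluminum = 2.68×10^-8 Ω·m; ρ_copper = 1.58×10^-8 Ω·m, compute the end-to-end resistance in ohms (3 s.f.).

Seg 1: A = 8.97 mm² = 8.970e-06 m²
R_1 = (2.68×10^-8)(49.5)/(8.970e-06) = 0.1479 Ω
Seg 2: A = π(d/2)² = π(1.1600e-03 m)² = 4.227e-06 m²
R_2 = (1.58×10^-8)(15.7)/(4.227e-06) = 0.05868 Ω
Seg 3: A = 7.67 mm² = 7.670e-06 m²
R_3 = (1.58×10^-8)(54.5)/(7.670e-06) = 0.1123 Ω
R_total = R_1 + R_2 + R_3 = 0.319 Ω

0.319 Ω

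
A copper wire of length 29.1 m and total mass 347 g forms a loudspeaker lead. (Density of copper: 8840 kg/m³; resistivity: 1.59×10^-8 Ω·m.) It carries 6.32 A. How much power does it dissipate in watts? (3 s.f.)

13.7 W

A = m/(density·L) = 0.347/(8840×29.1) = 1.3489e-06 m²
R = ρL/A = (1.59×10^-8)(29.1)/(1.3489e-06) = 0.343 Ω
P = I²R = (6.32)² × 0.343 = 13.7 W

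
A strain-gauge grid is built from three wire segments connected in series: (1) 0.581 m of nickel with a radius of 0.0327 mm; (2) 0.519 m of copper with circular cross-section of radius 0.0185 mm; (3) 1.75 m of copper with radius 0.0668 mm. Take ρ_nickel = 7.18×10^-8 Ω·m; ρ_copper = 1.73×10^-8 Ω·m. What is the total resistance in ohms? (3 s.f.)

22.9 Ω

Seg 1: A = πr² = π(3.2700e-05 m)² = 3.359e-09 m²
R_1 = (7.18×10^-8)(0.581)/(3.359e-09) = 12.42 Ω
Seg 2: A = πr² = π(1.8500e-05 m)² = 1.075e-09 m²
R_2 = (1.73×10^-8)(0.519)/(1.075e-09) = 8.351 Ω
Seg 3: A = πr² = π(6.6800e-05 m)² = 1.402e-08 m²
R_3 = (1.73×10^-8)(1.75)/(1.402e-08) = 2.16 Ω
R_total = R_1 + R_2 + R_3 = 22.9 Ω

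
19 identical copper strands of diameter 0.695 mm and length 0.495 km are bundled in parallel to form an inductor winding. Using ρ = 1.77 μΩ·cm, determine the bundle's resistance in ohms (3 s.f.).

ρ = 1.77 μΩ·cm = 1.77×10^-8 Ω·m
A_strand = π(3.4750e-04 m)² = 3.794e-07 m²
R_strand = ρL/A = (1.77×10^-8)(495)/(3.794e-07) = 23.1 Ω
R_total = R_strand/N = 23.1/19 = 1.22 Ω

1.22 Ω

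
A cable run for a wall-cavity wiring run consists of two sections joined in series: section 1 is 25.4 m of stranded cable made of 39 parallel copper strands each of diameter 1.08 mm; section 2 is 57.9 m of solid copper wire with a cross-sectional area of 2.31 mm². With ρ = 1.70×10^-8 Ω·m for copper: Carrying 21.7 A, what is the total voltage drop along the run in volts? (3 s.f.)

9.51 V

Section 1: A_strand = π(5.4000e-04)² = 9.161e-07 m²; R₁ = ρL/(N·A_s) = (1.70×10^-8)(25.4)/(39×9.161e-07) = 0.01209 Ω
Section 2: A = 2.31 mm² = 2.310e-06 m²
R₂ = (1.70×10^-8)(57.9)/(2.310e-06) = 0.4261 Ω
R = R₁ + R₂ = 0.4382 Ω
V = IR = 21.7 × 0.4382 = 9.51 V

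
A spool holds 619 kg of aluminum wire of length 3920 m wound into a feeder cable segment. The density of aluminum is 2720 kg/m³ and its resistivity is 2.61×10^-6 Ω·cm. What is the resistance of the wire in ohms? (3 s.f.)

ρ = 2.61×10^-6 Ω·cm = 2.61×10^-8 Ω·m
A = m/(density·L) = 619/(2720×3920) = 5.8054e-05 m²
R = ρL/A = (2.61×10^-8)(3920)/(5.8054e-05) = 1.76 Ω

1.76 Ω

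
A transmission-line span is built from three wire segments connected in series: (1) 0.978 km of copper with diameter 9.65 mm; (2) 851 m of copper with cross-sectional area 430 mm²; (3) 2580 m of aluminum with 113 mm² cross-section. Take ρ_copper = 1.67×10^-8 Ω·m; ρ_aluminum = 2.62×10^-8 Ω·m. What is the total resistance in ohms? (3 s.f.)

Seg 1: A = π(d/2)² = π(4.8250e-03 m)² = 7.314e-05 m²
R_1 = (1.67×10^-8)(978)/(7.314e-05) = 0.2233 Ω
Seg 2: A = 430 mm² = 4.300e-04 m²
R_2 = (1.67×10^-8)(851)/(4.300e-04) = 0.03305 Ω
Seg 3: A = 113 mm² = 1.130e-04 m²
R_3 = (2.62×10^-8)(2580)/(1.130e-04) = 0.5982 Ω
R_total = R_1 + R_2 + R_3 = 0.855 Ω

0.855 Ω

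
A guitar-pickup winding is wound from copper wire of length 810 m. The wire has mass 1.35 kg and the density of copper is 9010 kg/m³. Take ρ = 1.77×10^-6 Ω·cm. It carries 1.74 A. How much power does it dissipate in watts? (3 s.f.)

ρ = 1.77×10^-6 Ω·cm = 1.77×10^-8 Ω·m
A = m/(density·L) = 1.35/(9010×810) = 1.8498e-07 m²
R = ρL/A = (1.77×10^-8)(810)/(1.8498e-07) = 77.51 Ω
P = I²R = (1.74)² × 77.51 = 235 W

235 W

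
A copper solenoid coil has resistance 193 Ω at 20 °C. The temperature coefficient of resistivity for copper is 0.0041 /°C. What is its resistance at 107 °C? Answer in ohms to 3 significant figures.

262 Ω

ΔT = 107 − 20 = 87 °C
R = R₀(1 + αΔT) = 193 × (1 + 0.0041×87) = 193 × 1.357 = 262 Ω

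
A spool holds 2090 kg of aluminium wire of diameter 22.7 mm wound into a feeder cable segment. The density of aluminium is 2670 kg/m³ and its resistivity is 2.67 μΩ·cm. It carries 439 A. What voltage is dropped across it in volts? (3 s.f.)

ρ = 2.67 μΩ·cm = 2.67×10^-8 Ω·m
A = π(d/2)² = π(1.1350e-02 m)² = 4.0471e-04 m²
L = m/(density·A) = 2090/(2670×4.0471e-04) = 1934 m
R = ρL/A = (2.67×10^-8)(1934)/(4.0471e-04) = 0.1276 Ω
V = IR = 439 × 0.1276 = 56.0 V

56.0 V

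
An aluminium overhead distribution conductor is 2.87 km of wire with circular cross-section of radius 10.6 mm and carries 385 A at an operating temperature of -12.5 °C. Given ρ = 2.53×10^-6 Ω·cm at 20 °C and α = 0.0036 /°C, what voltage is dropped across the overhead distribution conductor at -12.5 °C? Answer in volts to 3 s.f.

69.9 V

ρ = 2.53×10^-6 Ω·cm = 2.53×10^-8 Ω·m
A = πr² = π(1.0600e-02 m)² = 3.530e-04 m²
R₍20₎ = ρL/A = (2.53×10^-8)(2870)/(3.530e-04) = 0.2057 Ω
R₍-12.5₎ = R₍20₎(1 + αΔT) = 0.2057 × (1 + 0.0036×-32.5) = 0.1816 Ω
V = IR = 385 × 0.1816 = 69.9 V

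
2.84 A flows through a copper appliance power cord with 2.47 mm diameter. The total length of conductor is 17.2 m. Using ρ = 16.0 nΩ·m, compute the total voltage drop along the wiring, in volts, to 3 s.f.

ρ = 16.0 nΩ·m = 1.60×10^-8 Ω·m
A = π(d/2)² = π(1.2350e-03 m)² = 4.792e-06 m²
R = ρL/A = (1.60×10^-8)(17.2)/(4.792e-06) = 0.05743 Ω
V = IR = 2.84 × 0.05743 = 0.163 V

0.163 V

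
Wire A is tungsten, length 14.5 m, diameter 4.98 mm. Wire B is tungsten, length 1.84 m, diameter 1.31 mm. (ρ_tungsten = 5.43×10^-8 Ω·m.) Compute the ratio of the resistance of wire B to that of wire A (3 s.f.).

R ∝ ρL/d², so R_B/R_A = (L_B/L_A) × (d_A/d_B)²
= (1.84/14.5) × (4.98/1.31)² = 1.83

1.83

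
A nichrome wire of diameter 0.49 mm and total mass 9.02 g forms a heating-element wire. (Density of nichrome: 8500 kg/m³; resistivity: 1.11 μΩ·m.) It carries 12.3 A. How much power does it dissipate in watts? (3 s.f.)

ρ = 1.11 μΩ·m = 1.11×10^-6 Ω·m
A = π(d/2)² = π(2.4500e-04 m)² = 1.8857e-07 m²
L = m/(density·A) = 0.00902/(8500×1.8857e-07) = 5.627 m
R = ρL/A = (1.11×10^-6)(5.627)/(1.8857e-07) = 33.12 Ω
P = I²R = (12.3)² × 33.12 = 5010 W

5010 W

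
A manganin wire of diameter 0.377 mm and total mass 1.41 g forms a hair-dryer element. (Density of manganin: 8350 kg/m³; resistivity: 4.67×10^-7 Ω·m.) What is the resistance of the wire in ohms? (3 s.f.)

A = π(d/2)² = π(1.8850e-04 m)² = 1.1163e-07 m²
L = m/(density·A) = 0.00141/(8350×1.1163e-07) = 1.513 m
R = ρL/A = (4.67×10^-7)(1.513)/(1.1163e-07) = 6.33 Ω

6.33 Ω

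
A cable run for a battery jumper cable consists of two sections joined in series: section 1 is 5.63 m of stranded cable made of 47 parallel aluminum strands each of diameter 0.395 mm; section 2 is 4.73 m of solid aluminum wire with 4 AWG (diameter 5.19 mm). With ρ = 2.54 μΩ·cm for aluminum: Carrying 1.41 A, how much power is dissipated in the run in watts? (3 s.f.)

ρ = 2.54 μΩ·cm = 2.54×10^-8 Ω·m
Section 1: A_strand = π(1.9750e-04)² = 1.225e-07 m²; R₁ = ρL/(N·A_s) = (2.54×10^-8)(5.63)/(47×1.225e-07) = 0.02483 Ω
Section 2: A = π(5.19/2 mm)² = π(2.5950e-03 m)² = 2.116e-05 m²
R₂ = (2.54×10^-8)(4.73)/(2.116e-05) = 0.005679 Ω
R = R₁ + R₂ = 0.03051 Ω
P = I²R = (1.41)² × 0.03051 = 0.0607 W

0.0607 W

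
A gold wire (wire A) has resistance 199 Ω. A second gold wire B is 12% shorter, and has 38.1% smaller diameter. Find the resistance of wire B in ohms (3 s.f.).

457 Ω

R ∝ L/d², so R_B/R_A = (1 − 12/100) × (1 − 38.1/100)⁻²
= 0.88 × 2.61 = 2.297
R_B = 2.297 × 199 = 457 Ω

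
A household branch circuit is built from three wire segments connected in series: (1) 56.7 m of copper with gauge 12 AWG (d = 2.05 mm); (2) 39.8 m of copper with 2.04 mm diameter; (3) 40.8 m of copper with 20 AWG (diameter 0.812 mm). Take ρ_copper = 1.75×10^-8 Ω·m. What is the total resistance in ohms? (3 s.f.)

1.89 Ω

Seg 1: A = π(2.05/2 mm)² = π(1.0250e-03 m)² = 3.301e-06 m²
R_1 = (1.75×10^-8)(56.7)/(3.301e-06) = 0.3006 Ω
Seg 2: A = π(d/2)² = π(1.0200e-03 m)² = 3.269e-06 m²
R_2 = (1.75×10^-8)(39.8)/(3.269e-06) = 0.2131 Ω
Seg 3: A = π(0.812/2 mm)² = π(4.0600e-04 m)² = 5.178e-07 m²
R_3 = (1.75×10^-8)(40.8)/(5.178e-07) = 1.379 Ω
R_total = R_1 + R_2 + R_3 = 1.89 Ω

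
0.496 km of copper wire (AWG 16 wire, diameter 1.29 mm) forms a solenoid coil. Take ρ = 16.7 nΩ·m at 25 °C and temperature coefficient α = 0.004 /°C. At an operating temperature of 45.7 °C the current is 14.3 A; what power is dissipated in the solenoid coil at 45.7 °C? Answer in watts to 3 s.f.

ρ = 16.7 nΩ·m = 1.67×10^-8 Ω·m
A = π(1.29/2 mm)² = π(6.4500e-04 m)² = 1.307e-06 m²
R₍25₎ = ρL/A = (1.67×10^-8)(496)/(1.307e-06) = 6.338 Ω
R₍45.7₎ = R₍25₎(1 + αΔT) = 6.338 × (1 + 0.004×20.7) = 6.862 Ω
P = I²R = (14.3)² × 6.862 = 1400 W

1400 W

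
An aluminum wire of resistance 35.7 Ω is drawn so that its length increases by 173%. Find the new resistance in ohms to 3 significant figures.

k = 1 + 173/100 = 2.73; volume constant ⇒ A' = A/k, so R' = k²R.
R' = 7.453 × 35.7 = 266 Ω

266 Ω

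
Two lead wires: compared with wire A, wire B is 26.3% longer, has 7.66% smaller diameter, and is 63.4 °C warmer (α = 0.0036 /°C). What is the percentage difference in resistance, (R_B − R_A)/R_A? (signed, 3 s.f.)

81.9%

R ∝ ρL/d² with ρ ∝ (1+αΔT), so R_B/R_A = (1 + 26.3/100) × (1 − 7.66/100)⁻² × (1 + 0.0036×63.4)
= 1.263 × 1.173 × 1.228 = 1.819
(R_B − R_A)/R_A = 1.819 − 1 = 81.9%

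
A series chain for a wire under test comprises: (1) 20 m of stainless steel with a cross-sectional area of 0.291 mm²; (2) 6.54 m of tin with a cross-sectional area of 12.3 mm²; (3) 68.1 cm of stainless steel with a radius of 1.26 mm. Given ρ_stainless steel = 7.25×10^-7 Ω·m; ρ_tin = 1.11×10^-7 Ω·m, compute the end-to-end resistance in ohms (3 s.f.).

Seg 1: A = 0.291 mm² = 2.910e-07 m²
R_1 = (7.25×10^-7)(20)/(2.910e-07) = 49.83 Ω
Seg 2: A = 12.3 mm² = 1.230e-05 m²
R_2 = (1.11×10^-7)(6.54)/(1.230e-05) = 0.05902 Ω
Seg 3: A = πr² = π(1.2600e-03 m)² = 4.988e-06 m²
R_3 = (7.25×10^-7)(0.681)/(4.988e-06) = 0.09899 Ω
R_total = R_1 + R_2 + R_3 = 50.0 Ω

50.0 Ω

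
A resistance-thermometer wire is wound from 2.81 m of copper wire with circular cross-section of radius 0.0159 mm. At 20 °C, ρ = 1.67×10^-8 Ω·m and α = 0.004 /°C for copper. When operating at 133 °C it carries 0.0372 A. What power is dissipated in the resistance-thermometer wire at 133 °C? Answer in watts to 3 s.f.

A = πr² = π(1.5900e-05 m)² = 7.942e-10 m²
R₍20₎ = ρL/A = (1.67×10^-8)(2.81)/(7.942e-10) = 59.09 Ω
R₍133₎ = R₍20₎(1 + αΔT) = 59.09 × (1 + 0.004×113) = 85.79 Ω
P = I²R = (0.0372)² × 85.79 = 0.119 W

0.119 W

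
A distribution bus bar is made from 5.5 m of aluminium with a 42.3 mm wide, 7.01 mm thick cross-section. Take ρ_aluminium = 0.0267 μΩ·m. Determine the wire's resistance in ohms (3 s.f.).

ρ = 0.0267 μΩ·m = 2.67×10^-8 Ω·m
A = 42.3 × 7.01 mm² = 297 mm² = 2.965e-04 m²
R = ρL/A = (2.67×10^-8)(5.5 m)/(2.965e-04 m²) = 4.95×10^-4 Ω

4.95×10^-4 Ω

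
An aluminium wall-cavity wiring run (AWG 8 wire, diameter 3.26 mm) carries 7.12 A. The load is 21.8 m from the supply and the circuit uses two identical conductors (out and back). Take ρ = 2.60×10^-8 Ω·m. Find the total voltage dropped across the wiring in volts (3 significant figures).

0.967 V

A = π(3.26/2 mm)² = π(1.6300e-03 m)² = 8.347e-06 m²
Total conductor length (both ways) L = 2 × 21.8 = 43.6 m
R = ρL/A = (2.60×10^-8)(43.6)/(8.347e-06) = 0.1358 Ω
V = IR = 7.12 × 0.1358 = 0.967 V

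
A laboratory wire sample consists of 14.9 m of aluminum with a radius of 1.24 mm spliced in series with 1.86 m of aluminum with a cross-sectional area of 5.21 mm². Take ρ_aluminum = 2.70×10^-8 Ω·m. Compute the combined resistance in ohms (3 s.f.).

0.0929 Ω

Segment 1: A = πr² = π(1.2400e-03 m)² = 4.831e-06 m²
R₁ = ρL/A = (2.70×10^-8)(14.9)/(4.831e-06) = 0.08328 Ω
Segment 2: A = 5.21 mm² = 5.210e-06 m²
R₂ = (2.70×10^-8)(1.86)/(5.210e-06) = 0.009639 Ω
R = R₁ + R₂ = 0.0929 Ω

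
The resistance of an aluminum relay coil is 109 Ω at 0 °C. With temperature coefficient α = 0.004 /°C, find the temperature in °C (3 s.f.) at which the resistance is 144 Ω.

80.3 °C

R = R₀(1 + α(T − T₀)) ⇒ T = T₀ + (R/R₀ − 1)/α
T = 0 + (144/109 − 1)/0.004 = 0 + (0.3211)/0.004 = 80.3 °C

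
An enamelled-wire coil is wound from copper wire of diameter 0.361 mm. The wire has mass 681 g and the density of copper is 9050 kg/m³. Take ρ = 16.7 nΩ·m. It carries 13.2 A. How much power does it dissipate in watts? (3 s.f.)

ρ = 16.7 nΩ·m = 1.67×10^-8 Ω·m
A = π(d/2)² = π(1.8050e-04 m)² = 1.0235e-07 m²
L = m/(density·A) = 0.681/(9050×1.0235e-07) = 735.2 m
R = ρL/A = (1.67×10^-8)(735.2)/(1.0235e-07) = 120 Ω
P = I²R = (13.2)² × 120 = 20900 W

20900 W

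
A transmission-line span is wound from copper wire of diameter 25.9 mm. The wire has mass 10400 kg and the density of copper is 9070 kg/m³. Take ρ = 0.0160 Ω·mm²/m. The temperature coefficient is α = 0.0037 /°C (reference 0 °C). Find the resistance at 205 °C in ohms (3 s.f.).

0.116 Ω

ρ = 0.0160 Ω·mm²/m = 1.60×10^-8 Ω·m
A = π(d/2)² = π(1.2950e-02 m)² = 5.2685e-04 m²
L = m/(density·A) = 10400/(9070×5.2685e-04) = 2176 m
R = ρL/A = (1.60×10^-8)(2176)/(5.2685e-04) = 0.06609 Ω
R(205 °C) = 0.06609 × (1 + 0.0037×205) = 0.116 Ω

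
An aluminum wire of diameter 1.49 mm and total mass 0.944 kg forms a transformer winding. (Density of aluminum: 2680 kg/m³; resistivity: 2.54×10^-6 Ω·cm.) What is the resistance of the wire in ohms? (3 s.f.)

2.94 Ω

ρ = 2.54×10^-6 Ω·cm = 2.54×10^-8 Ω·m
A = π(d/2)² = π(7.4500e-04 m)² = 1.7437e-06 m²
L = m/(density·A) = 0.944/(2680×1.7437e-06) = 202 m
R = ρL/A = (2.54×10^-8)(202)/(1.7437e-06) = 2.94 Ω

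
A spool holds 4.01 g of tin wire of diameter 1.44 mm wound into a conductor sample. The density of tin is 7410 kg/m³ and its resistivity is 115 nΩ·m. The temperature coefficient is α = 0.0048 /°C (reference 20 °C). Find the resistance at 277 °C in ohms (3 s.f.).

ρ = 115 nΩ·m = 1.15×10^-7 Ω·m
A = π(d/2)² = π(7.2000e-04 m)² = 1.6286e-06 m²
L = m/(density·A) = 0.00401/(7410×1.6286e-06) = 0.3323 m
R = ρL/A = (1.15×10^-7)(0.3323)/(1.6286e-06) = 0.02346 Ω
R(277 °C) = 0.02346 × (1 + 0.0048×257) = 0.0524 Ω

0.0524 Ω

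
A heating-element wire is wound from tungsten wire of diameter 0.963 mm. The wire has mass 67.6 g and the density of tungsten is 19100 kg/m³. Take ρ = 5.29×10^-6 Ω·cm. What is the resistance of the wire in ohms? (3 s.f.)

ρ = 5.29×10^-6 Ω·cm = 5.29×10^-8 Ω·m
A = π(d/2)² = π(4.8150e-04 m)² = 7.2835e-07 m²
L = m/(density·A) = 0.0676/(19100×7.2835e-07) = 4.859 m
R = ρL/A = (5.29×10^-8)(4.859)/(7.2835e-07) = 0.353 Ω

0.353 Ω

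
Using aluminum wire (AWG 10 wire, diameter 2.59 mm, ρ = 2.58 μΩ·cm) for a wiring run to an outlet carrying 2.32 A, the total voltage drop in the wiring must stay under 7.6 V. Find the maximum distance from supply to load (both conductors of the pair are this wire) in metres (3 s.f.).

ρ = 2.58 μΩ·cm = 2.58×10^-8 Ω·m
A = π(2.59/2 mm)² = π(1.2950e-03 m)² = 5.269e-06 m²
L_max = V_max·A/(2·ρI) = (7.6)(5.269e-06)/(2×2.58×10^-8×2.32) = 334 m

334 m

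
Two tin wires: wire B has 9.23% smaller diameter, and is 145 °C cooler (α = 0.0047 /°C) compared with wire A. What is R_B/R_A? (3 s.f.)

R ∝ ρL/d² with ρ ∝ (1+αΔT), so R_B/R_A = (1 − 9.23/100)⁻² × (1 − 0.0047×145)
= 1.214 × 0.3185 = 0.387

0.387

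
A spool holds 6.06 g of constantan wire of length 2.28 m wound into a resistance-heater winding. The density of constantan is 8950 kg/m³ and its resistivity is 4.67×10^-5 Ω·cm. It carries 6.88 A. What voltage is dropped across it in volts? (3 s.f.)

24.7 V

ρ = 4.67×10^-5 Ω·cm = 4.67×10^-7 Ω·m
A = m/(density·L) = 0.00606/(8950×2.28) = 2.9697e-07 m²
R = ρL/A = (4.67×10^-7)(2.28)/(2.9697e-07) = 3.585 Ω
V = IR = 6.88 × 3.585 = 24.7 V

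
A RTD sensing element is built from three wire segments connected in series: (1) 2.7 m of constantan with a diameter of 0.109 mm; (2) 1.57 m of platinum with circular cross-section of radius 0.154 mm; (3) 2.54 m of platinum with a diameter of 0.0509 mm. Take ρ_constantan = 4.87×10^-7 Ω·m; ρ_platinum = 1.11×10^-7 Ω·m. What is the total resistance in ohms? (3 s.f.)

Seg 1: A = π(d/2)² = π(5.4500e-05 m)² = 9.331e-09 m²
R_1 = (4.87×10^-7)(2.7)/(9.331e-09) = 140.9 Ω
Seg 2: A = πr² = π(1.5400e-04 m)² = 7.451e-08 m²
R_2 = (1.11×10^-7)(1.57)/(7.451e-08) = 2.339 Ω
Seg 3: A = π(d/2)² = π(2.5450e-05 m)² = 2.035e-09 m²
R_3 = (1.11×10^-7)(2.54)/(2.035e-09) = 138.6 Ω
R_total = R_1 + R_2 + R_3 = 282 Ω

282 Ω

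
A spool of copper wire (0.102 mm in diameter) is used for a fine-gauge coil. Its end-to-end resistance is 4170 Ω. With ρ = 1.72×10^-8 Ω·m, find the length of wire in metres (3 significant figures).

A = π(d/2)² = π(5.1000e-05 m)² = 8.171e-09 m²
L = RA/ρ = (4170)(8.171e-09)/(1.72×10^-8) = 1980 m

1980 m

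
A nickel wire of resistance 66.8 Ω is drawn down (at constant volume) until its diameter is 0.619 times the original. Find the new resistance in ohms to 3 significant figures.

455 Ω

Volume constant ⇒ L' = L/r² with r = 0.619. R' = ρL'/A' = ρ(L/r²)/(πr²d₀²/4) = R/r⁴.
R' = 6.811 × 66.8 = 455 Ω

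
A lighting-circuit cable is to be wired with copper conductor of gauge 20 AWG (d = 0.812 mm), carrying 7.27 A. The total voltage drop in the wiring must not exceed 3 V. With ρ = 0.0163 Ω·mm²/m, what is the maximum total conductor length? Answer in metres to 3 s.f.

ρ = 0.0163 Ω·mm²/m = 1.63×10^-8 Ω·m
A = π(0.812/2 mm)² = π(4.0600e-04 m)² = 5.178e-07 m²
L_max = V_max·A/(1·ρI) = (3)(5.178e-07)/(1.63×10^-8×7.27) = 13.1 m

13.1 m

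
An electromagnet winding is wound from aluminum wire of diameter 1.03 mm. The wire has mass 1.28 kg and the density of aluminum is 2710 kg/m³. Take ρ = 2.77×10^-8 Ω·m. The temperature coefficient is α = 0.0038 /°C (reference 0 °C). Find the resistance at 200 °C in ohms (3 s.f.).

A = π(d/2)² = π(5.1500e-04 m)² = 8.3323e-07 m²
L = m/(density·A) = 1.28/(2710×8.3323e-07) = 566.9 m
R = ρL/A = (2.77×10^-8)(566.9)/(8.3323e-07) = 18.84 Ω
R(200 °C) = 18.84 × (1 + 0.0038×200) = 33.2 Ω

33.2 Ω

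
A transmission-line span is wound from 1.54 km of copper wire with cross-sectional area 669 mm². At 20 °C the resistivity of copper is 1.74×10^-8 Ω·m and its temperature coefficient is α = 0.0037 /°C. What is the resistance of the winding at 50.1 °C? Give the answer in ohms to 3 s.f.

A = 669 mm² = 6.690e-04 m²
R₍20°C₎ = ρL/A = (1.74×10^-8)(1540)/(6.690e-04) = 0.04005 Ω
R = R₀(1 + αΔT) = 0.04005(1 + 0.0037×30.1) = 0.0445 Ω

0.0445 Ω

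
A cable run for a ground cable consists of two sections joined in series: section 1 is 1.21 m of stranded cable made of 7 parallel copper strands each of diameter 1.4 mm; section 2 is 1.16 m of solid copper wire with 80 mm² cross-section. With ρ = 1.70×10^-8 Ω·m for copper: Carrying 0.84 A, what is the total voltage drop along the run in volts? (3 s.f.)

Section 1: A_strand = π(7.0000e-04)² = 1.539e-06 m²; R₁ = ρL/(N·A_s) = (1.70×10^-8)(1.21)/(7×1.539e-06) = 0.001909 Ω
Section 2: A = 80 mm² = 8.000e-05 m²
R₂ = (1.70×10^-8)(1.16)/(8.000e-05) = 2.465×10^-4 Ω
R = R₁ + R₂ = 0.002155 Ω
V = IR = 0.84 × 0.002155 = 0.00181 V

0.00181 V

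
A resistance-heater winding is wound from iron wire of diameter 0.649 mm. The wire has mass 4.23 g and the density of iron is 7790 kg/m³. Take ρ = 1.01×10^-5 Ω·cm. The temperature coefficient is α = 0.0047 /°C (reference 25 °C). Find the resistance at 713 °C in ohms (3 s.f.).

2.12 Ω

ρ = 1.01×10^-5 Ω·cm = 1.01×10^-7 Ω·m
A = π(d/2)² = π(3.2450e-04 m)² = 3.3081e-07 m²
L = m/(density·A) = 0.00423/(7790×3.3081e-07) = 1.641 m
R = ρL/A = (1.01×10^-7)(1.641)/(3.3081e-07) = 0.5011 Ω
R(713 °C) = 0.5011 × (1 + 0.0047×688) = 2.12 Ω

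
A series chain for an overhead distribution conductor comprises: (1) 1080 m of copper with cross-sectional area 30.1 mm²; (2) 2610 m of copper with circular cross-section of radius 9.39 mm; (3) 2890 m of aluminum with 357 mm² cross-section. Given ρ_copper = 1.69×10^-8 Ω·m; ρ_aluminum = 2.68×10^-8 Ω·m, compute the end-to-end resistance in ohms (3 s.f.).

Seg 1: A = 30.1 mm² = 3.010e-05 m²
R_1 = (1.69×10^-8)(1080)/(3.010e-05) = 0.6064 Ω
Seg 2: A = πr² = π(9.3900e-03 m)² = 2.770e-04 m²
R_2 = (1.69×10^-8)(2610)/(2.770e-04) = 0.1592 Ω
Seg 3: A = 357 mm² = 3.570e-04 m²
R_3 = (2.68×10^-8)(2890)/(3.570e-04) = 0.217 Ω
R_total = R_1 + R_2 + R_3 = 0.983 Ω

0.983 Ω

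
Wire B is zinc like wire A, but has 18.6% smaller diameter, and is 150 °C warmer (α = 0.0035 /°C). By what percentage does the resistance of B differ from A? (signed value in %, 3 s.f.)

R ∝ ρL/d² with ρ ∝ (1+αΔT), so R_B/R_A = (1 − 18.6/100)⁻² × (1 + 0.0035×150)
= 1.509 × 1.525 = 2.302
(R_B − R_A)/R_A = 2.302 − 1 = 130%

130%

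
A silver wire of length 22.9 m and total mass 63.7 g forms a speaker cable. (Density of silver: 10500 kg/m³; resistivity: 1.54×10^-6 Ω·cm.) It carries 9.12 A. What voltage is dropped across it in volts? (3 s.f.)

ρ = 1.54×10^-6 Ω·cm = 1.54×10^-8 Ω·m
A = m/(density·L) = 0.0637/(10500×22.9) = 2.6492e-07 m²
R = ρL/A = (1.54×10^-8)(22.9)/(2.6492e-07) = 1.331 Ω
V = IR = 9.12 × 1.331 = 12.1 V

12.1 V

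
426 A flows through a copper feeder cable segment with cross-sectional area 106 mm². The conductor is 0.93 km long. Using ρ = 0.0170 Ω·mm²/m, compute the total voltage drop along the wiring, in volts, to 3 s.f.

ρ = 0.0170 Ω·mm²/m = 1.70×10^-8 Ω·m
A = 106 mm² = 1.060e-04 m²
R = ρL/A = (1.70×10^-8)(930)/(1.060e-04) = 0.1492 Ω
V = IR = 426 × 0.1492 = 63.5 V

63.5 V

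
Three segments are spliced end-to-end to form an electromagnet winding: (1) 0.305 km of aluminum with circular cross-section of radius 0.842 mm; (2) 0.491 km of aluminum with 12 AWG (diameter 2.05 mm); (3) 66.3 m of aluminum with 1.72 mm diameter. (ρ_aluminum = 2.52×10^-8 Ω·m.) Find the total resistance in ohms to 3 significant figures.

Seg 1: A = πr² = π(8.4200e-04 m)² = 2.227e-06 m²
R_1 = (2.52×10^-8)(305)/(2.227e-06) = 3.451 Ω
Seg 2: A = π(2.05/2 mm)² = π(1.0250e-03 m)² = 3.301e-06 m²
R_2 = (2.52×10^-8)(491)/(3.301e-06) = 3.749 Ω
Seg 3: A = π(d/2)² = π(8.6000e-04 m)² = 2.324e-06 m²
R_3 = (2.52×10^-8)(66.3)/(2.324e-06) = 0.7191 Ω
R_total = R_1 + R_2 + R_3 = 7.92 Ω

7.92 Ω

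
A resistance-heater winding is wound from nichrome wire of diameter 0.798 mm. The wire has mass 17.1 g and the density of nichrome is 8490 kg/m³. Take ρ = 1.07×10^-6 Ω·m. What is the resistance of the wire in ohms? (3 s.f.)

8.62 Ω

A = π(d/2)² = π(3.9900e-04 m)² = 5.0014e-07 m²
L = m/(density·A) = 0.0171/(8490×5.0014e-07) = 4.027 m
R = ρL/A = (1.07×10^-6)(4.027)/(5.0014e-07) = 8.62 Ω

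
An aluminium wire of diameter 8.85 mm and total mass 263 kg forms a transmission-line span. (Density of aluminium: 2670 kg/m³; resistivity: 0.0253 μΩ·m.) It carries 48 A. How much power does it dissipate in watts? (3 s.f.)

ρ = 0.0253 μΩ·m = 2.53×10^-8 Ω·m
A = π(d/2)² = π(4.4250e-03 m)² = 6.1514e-05 m²
L = m/(density·A) = 263/(2670×6.1514e-05) = 1601 m
R = ρL/A = (2.53×10^-8)(1601)/(6.1514e-05) = 0.6586 Ω
P = I²R = (48)² × 0.6586 = 1520 W

1520 W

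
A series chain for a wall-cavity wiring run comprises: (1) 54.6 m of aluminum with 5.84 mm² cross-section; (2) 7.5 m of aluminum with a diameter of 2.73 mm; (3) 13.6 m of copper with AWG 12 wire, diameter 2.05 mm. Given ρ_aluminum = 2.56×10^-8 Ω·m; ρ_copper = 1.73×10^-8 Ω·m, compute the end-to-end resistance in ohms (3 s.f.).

0.343 Ω

Seg 1: A = 5.84 mm² = 5.840e-06 m²
R_1 = (2.56×10^-8)(54.6)/(5.840e-06) = 0.2393 Ω
Seg 2: A = π(d/2)² = π(1.3650e-03 m)² = 5.853e-06 m²
R_2 = (2.56×10^-8)(7.5)/(5.853e-06) = 0.0328 Ω
Seg 3: A = π(2.05/2 mm)² = π(1.0250e-03 m)² = 3.301e-06 m²
R_3 = (1.73×10^-8)(13.6)/(3.301e-06) = 0.07128 Ω
R_total = R_1 + R_2 + R_3 = 0.343 Ω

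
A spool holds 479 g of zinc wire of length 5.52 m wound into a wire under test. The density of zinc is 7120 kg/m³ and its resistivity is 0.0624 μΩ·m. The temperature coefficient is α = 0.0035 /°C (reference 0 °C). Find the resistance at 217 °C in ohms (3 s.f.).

0.0497 Ω

ρ = 0.0624 μΩ·m = 6.24×10^-8 Ω·m
A = m/(density·L) = 0.479/(7120×5.52) = 1.2188e-05 m²
R = ρL/A = (6.24×10^-8)(5.52)/(1.2188e-05) = 0.02826 Ω
R(217 °C) = 0.02826 × (1 + 0.0035×217) = 0.0497 Ω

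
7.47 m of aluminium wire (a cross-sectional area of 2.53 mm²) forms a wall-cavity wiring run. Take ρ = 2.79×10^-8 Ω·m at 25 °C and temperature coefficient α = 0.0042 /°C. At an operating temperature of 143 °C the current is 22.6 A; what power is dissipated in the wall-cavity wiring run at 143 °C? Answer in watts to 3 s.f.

A = 2.53 mm² = 2.530e-06 m²
R₍25₎ = ρL/A = (2.79×10^-8)(7.47)/(2.530e-06) = 0.08238 Ω
R₍143₎ = R₍25₎(1 + αΔT) = 0.08238 × (1 + 0.0042×118) = 0.1232 Ω
P = I²R = (22.6)² × 0.1232 = 62.9 W

62.9 W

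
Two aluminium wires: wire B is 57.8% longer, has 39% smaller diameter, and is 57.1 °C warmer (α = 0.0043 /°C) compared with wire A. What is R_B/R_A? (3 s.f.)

5.28

R ∝ ρL/d² with ρ ∝ (1+αΔT), so R_B/R_A = (1 + 57.8/100) × (1 − 39/100)⁻² × (1 + 0.0043×57.1)
= 1.578 × 2.687 × 1.246 = 5.28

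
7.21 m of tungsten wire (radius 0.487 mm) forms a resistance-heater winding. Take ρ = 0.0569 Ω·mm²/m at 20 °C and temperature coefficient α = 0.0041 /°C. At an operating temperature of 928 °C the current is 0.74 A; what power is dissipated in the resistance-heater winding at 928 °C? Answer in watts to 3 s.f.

1.42 W

ρ = 0.0569 Ω·mm²/m = 5.69×10^-8 Ω·m
A = πr² = π(4.8700e-04 m)² = 7.451e-07 m²
R₍20₎ = ρL/A = (5.69×10^-8)(7.21)/(7.451e-07) = 0.5506 Ω
R₍928₎ = R₍20₎(1 + αΔT) = 0.5506 × (1 + 0.0041×908) = 2.6 Ω
P = I²R = (0.74)² × 2.6 = 1.42 W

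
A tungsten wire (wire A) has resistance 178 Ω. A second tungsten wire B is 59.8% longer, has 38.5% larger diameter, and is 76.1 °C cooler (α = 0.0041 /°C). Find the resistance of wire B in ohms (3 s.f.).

102 Ω

R ∝ ρL/d² with ρ ∝ (1+αΔT), so R_B/R_A = (1 + 59.8/100) × (1 + 38.5/100)⁻² × (1 − 0.0041×76.1)
= 1.598 × 0.5213 × 0.688 = 0.5731
R_B = 0.5731 × 178 = 102 Ω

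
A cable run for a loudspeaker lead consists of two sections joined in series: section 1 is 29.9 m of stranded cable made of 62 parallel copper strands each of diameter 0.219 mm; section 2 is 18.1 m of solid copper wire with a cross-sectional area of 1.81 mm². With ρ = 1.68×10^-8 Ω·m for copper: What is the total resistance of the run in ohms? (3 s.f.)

Section 1: A_strand = π(1.0950e-04)² = 3.767e-08 m²; R₁ = ρL/(N·A_s) = (1.68×10^-8)(29.9)/(62×3.767e-08) = 0.2151 Ω
Section 2: A = 1.81 mm² = 1.810e-06 m²
R₂ = (1.68×10^-8)(18.1)/(1.810e-06) = 0.168 Ω
R = R₁ + R₂ = 0.383 Ω

0.383 Ω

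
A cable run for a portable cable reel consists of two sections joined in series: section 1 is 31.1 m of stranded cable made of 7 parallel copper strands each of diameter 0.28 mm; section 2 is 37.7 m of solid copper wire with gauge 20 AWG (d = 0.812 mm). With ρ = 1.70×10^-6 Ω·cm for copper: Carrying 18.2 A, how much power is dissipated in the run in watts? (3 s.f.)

ρ = 1.70×10^-6 Ω·cm = 1.70×10^-8 Ω·m
Section 1: A_strand = π(1.4000e-04)² = 6.158e-08 m²; R₁ = ρL/(N·A_s) = (1.70×10^-8)(31.1)/(7×6.158e-08) = 1.227 Ω
Section 2: A = π(0.812/2 mm)² = π(4.0600e-04 m)² = 5.178e-07 m²
R₂ = (1.70×10^-8)(37.7)/(5.178e-07) = 1.238 Ω
R = R₁ + R₂ = 2.464 Ω
P = I²R = (18.2)² × 2.464 = 816 W

816 W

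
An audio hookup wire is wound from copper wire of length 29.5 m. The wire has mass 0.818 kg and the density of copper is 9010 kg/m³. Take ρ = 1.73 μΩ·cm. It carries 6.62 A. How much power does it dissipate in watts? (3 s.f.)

ρ = 1.73 μΩ·cm = 1.73×10^-8 Ω·m
A = m/(density·L) = 0.818/(9010×29.5) = 3.0776e-06 m²
R = ρL/A = (1.73×10^-8)(29.5)/(3.0776e-06) = 0.1658 Ω
P = I²R = (6.62)² × 0.1658 = 7.27 W

7.27 W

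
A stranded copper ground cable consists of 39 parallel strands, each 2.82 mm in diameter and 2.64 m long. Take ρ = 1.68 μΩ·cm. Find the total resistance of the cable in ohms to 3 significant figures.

1.82×10^-4 Ω

ρ = 1.68 μΩ·cm = 1.68×10^-8 Ω·m
A_strand = π(1.4100e-03 m)² = 6.246e-06 m²
R_strand = ρL/A = (1.68×10^-8)(2.64)/(6.246e-06) = 0.007101 Ω
R_total = R_strand/N = 0.007101/39 = 1.82×10^-4 Ω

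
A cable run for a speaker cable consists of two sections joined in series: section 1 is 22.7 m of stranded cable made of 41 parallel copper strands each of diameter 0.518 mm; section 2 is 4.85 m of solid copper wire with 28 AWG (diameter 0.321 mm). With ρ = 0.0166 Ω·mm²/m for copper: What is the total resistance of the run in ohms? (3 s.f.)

1.04 Ω

ρ = 0.0166 Ω·mm²/m = 1.66×10^-8 Ω·m
Section 1: A_strand = π(2.5900e-04)² = 2.107e-07 m²; R₁ = ρL/(N·A_s) = (1.66×10^-8)(22.7)/(41×2.107e-07) = 0.04361 Ω
Section 2: A = π(0.321/2 mm)² = π(1.6050e-04 m)² = 8.093e-08 m²
R₂ = (1.66×10^-8)(4.85)/(8.093e-08) = 0.9948 Ω
R = R₁ + R₂ = 1.04 Ω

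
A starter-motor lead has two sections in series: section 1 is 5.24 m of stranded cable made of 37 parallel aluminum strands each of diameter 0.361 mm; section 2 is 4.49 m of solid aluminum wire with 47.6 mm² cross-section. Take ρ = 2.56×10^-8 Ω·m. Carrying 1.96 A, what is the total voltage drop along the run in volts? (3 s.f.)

0.0742 V

Section 1: A_strand = π(1.8050e-04)² = 1.024e-07 m²; R₁ = ρL/(N·A_s) = (2.56×10^-8)(5.24)/(37×1.024e-07) = 0.03542 Ω
Section 2: A = 47.6 mm² = 4.760e-05 m²
R₂ = (2.56×10^-8)(4.49)/(4.760e-05) = 0.002415 Ω
R = R₁ + R₂ = 0.03784 Ω
V = IR = 1.96 × 0.03784 = 0.0742 V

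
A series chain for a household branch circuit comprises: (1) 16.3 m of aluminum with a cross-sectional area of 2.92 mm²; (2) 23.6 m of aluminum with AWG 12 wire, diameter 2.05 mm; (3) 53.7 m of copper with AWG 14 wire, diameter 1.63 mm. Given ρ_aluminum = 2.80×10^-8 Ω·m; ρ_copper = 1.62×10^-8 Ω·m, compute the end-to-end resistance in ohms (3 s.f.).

0.773 Ω

Seg 1: A = 2.92 mm² = 2.920e-06 m²
R_1 = (2.80×10^-8)(16.3)/(2.920e-06) = 0.1563 Ω
Seg 2: A = π(2.05/2 mm)² = π(1.0250e-03 m)² = 3.301e-06 m²
R_2 = (2.80×10^-8)(23.6)/(3.301e-06) = 0.2002 Ω
Seg 3: A = π(1.63/2 mm)² = π(8.1500e-04 m)² = 2.087e-06 m²
R_3 = (1.62×10^-8)(53.7)/(2.087e-06) = 0.4169 Ω
R_total = R_1 + R_2 + R_3 = 0.773 Ω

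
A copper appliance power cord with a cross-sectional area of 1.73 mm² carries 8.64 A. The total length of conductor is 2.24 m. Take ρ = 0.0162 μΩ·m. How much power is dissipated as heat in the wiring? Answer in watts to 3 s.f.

1.57 W

ρ = 0.0162 μΩ·m = 1.62×10^-8 Ω·m
A = 1.73 mm² = 1.730e-06 m²
R = ρL/A = (1.62×10^-8)(2.24)/(1.730e-06) = 0.02098 Ω
P = I²R = (8.64)² × 0.02098 = 1.57 W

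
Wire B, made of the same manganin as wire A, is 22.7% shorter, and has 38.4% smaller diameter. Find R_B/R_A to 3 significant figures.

2.04

R ∝ L/d², so R_B/R_A = (1 − 22.7/100) × (1 − 38.4/100)⁻²
= 0.773 × 2.635 = 2.04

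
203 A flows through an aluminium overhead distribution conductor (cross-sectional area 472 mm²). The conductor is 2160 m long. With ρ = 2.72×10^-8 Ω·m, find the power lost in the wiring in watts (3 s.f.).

5130 W

A = 472 mm² = 4.720e-04 m²
R = ρL/A = (2.72×10^-8)(2160)/(4.720e-04) = 0.1245 Ω
P = I²R = (203)² × 0.1245 = 5130 W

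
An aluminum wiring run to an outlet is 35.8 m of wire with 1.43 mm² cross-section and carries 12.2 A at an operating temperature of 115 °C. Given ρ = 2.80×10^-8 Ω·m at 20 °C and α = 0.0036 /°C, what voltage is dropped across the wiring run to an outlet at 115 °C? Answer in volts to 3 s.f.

A = 1.43 mm² = 1.430e-06 m²
R₍20₎ = ρL/A = (2.80×10^-8)(35.8)/(1.430e-06) = 0.701 Ω
R₍115₎ = R₍20₎(1 + αΔT) = 0.701 × (1 + 0.0036×95) = 0.9407 Ω
V = IR = 12.2 × 0.9407 = 11.5 V

11.5 V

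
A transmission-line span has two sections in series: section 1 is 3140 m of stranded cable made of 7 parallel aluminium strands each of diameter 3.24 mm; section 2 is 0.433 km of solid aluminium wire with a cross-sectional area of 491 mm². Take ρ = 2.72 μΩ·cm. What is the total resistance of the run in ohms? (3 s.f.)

ρ = 2.72 μΩ·cm = 2.72×10^-8 Ω·m
Section 1: A_strand = π(1.6200e-03)² = 8.245e-06 m²; R₁ = ρL/(N·A_s) = (2.72×10^-8)(3140)/(7×8.245e-06) = 1.48 Ω
Section 2: A = 491 mm² = 4.910e-04 m²
R₂ = (2.72×10^-8)(433)/(4.910e-04) = 0.02399 Ω
R = R₁ + R₂ = 1.50 Ω

1.50 Ω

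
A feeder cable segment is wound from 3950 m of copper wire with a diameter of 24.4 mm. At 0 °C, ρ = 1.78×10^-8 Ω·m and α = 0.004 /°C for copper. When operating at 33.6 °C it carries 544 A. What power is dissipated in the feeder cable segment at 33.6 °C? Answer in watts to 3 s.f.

A = π(d/2)² = π(1.2200e-02 m)² = 4.676e-04 m²
R₍0₎ = ρL/A = (1.78×10^-8)(3950)/(4.676e-04) = 0.1504 Ω
R₍33.6₎ = R₍0₎(1 + αΔT) = 0.1504 × (1 + 0.004×33.6) = 0.1706 Ω
P = I²R = (544)² × 0.1706 = 50500 W

50500 W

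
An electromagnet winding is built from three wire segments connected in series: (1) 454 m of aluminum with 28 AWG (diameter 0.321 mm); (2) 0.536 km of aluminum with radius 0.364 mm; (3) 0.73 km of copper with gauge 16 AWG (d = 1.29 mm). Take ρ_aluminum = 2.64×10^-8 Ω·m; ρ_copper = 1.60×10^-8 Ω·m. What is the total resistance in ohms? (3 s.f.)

Seg 1: A = π(0.321/2 mm)² = π(1.6050e-04 m)² = 8.093e-08 m²
R_1 = (2.64×10^-8)(454)/(8.093e-08) = 148.1 Ω
Seg 2: A = πr² = π(3.6400e-04 m)² = 4.162e-07 m²
R_2 = (2.64×10^-8)(536)/(4.162e-07) = 34 Ω
Seg 3: A = π(1.29/2 mm)² = π(6.4500e-04 m)² = 1.307e-06 m²
R_3 = (1.60×10^-8)(730)/(1.307e-06) = 8.937 Ω
R_total = R_1 + R_2 + R_3 = 191 Ω

191 Ω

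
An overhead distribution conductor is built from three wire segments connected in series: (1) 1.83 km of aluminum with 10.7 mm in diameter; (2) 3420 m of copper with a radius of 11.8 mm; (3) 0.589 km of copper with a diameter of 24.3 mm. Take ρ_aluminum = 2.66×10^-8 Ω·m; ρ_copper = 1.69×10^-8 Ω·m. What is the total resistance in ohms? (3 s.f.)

0.695 Ω

Seg 1: A = π(d/2)² = π(5.3500e-03 m)² = 8.992e-05 m²
R_1 = (2.66×10^-8)(1830)/(8.992e-05) = 0.5413 Ω
Seg 2: A = πr² = π(1.1800e-02 m)² = 4.374e-04 m²
R_2 = (1.69×10^-8)(3420)/(4.374e-04) = 0.1321 Ω
Seg 3: A = π(d/2)² = π(1.2150e-02 m)² = 4.638e-04 m²
R_3 = (1.69×10^-8)(589)/(4.638e-04) = 0.02146 Ω
R_total = R_1 + R_2 + R_3 = 0.695 Ω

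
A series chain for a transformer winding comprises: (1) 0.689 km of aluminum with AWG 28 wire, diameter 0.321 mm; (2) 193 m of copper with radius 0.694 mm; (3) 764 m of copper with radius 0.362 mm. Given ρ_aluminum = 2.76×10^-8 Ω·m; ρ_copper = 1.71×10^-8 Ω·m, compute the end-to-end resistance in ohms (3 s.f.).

269 Ω

Seg 1: A = π(0.321/2 mm)² = π(1.6050e-04 m)² = 8.093e-08 m²
R_1 = (2.76×10^-8)(689)/(8.093e-08) = 235 Ω
Seg 2: A = πr² = π(6.9400e-04 m)² = 1.513e-06 m²
R_2 = (1.71×10^-8)(193)/(1.513e-06) = 2.181 Ω
Seg 3: A = πr² = π(3.6200e-04 m)² = 4.117e-07 m²
R_3 = (1.71×10^-8)(764)/(4.117e-07) = 31.73 Ω
R_total = R_1 + R_2 + R_3 = 269 Ω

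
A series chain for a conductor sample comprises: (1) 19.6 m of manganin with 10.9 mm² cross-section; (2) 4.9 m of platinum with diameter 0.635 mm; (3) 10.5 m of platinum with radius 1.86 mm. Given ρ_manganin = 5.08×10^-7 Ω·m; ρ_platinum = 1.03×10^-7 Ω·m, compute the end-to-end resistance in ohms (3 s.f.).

2.61 Ω

Seg 1: A = 10.9 mm² = 1.090e-05 m²
R_1 = (5.08×10^-7)(19.6)/(1.090e-05) = 0.9135 Ω
Seg 2: A = π(d/2)² = π(3.1750e-04 m)² = 3.167e-07 m²
R_2 = (1.03×10^-7)(4.9)/(3.167e-07) = 1.594 Ω
Seg 3: A = πr² = π(1.8600e-03 m)² = 1.087e-05 m²
R_3 = (1.03×10^-7)(10.5)/(1.087e-05) = 0.09951 Ω
R_total = R_1 + R_2 + R_3 = 2.61 Ω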